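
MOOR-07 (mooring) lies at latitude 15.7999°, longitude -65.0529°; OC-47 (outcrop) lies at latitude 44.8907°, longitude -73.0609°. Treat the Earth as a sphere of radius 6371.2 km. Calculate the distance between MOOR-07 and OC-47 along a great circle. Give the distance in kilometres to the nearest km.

Δφ = 29.0908°,  Δλ = -8.0080°
a = sin²(Δφ/2) + cos φ₁ cos φ₂ sin²(Δλ/2) = 0.066399
c = 2·arcsin(√a) = 0.521239 rad = 29.8648°
d = R·c = 6371.2 × 0.521239 = 3320.9 km

3321 km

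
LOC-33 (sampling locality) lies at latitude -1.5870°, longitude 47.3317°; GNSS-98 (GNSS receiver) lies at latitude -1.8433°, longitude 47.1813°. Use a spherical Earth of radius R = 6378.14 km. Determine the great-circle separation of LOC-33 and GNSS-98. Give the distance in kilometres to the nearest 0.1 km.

33.1 km

Δφ = -0.2563°,  Δλ = -0.1504°
a = sin²(Δφ/2) + cos φ₁ cos φ₂ sin²(Δλ/2) = 0.000007
c = 2·arcsin(√a) = 0.005186 rad = 0.2971°
d = R·c = 6378.14 × 0.005186 = 33.1 km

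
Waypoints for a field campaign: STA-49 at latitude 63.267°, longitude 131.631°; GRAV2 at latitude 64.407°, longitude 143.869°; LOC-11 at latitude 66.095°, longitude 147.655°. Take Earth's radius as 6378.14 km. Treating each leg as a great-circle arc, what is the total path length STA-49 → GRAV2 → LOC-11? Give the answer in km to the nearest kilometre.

STA-49→GRAV2: c = 0.096096 rad, d = 612.92 km
GRAV2→LOC-11: c = 0.040400 rad, d = 257.68 km
Total = 612.92 + 257.68 = 870.59 km

871 km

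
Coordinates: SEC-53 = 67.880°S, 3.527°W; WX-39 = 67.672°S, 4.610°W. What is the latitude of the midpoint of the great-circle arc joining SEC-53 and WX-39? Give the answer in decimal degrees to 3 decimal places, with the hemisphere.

67.777°S

Bx = cos φ₂ cos Δλ = 0.379840,  By = cos φ₂ sin Δλ = -0.007181
φₘ = atan2(sin φ₁ + sin φ₂, √((cos φ₁ + Bx)² + By²)) = -67.77690°
λₘ = λ₁ + atan2(By, cos φ₁ + Bx) = -4.07091°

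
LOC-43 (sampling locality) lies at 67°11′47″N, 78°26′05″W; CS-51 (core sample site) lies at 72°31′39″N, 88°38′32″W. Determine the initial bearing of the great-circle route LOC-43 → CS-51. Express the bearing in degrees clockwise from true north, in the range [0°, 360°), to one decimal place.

331.3°

LOC-43: φ = +67.19639°, λ = -78.43472°
CS-51: φ = +72.52750°, λ = -88.64222°
Δλ = -10.2075°
y = sin Δλ · cos φ₂ = -0.053208
x = cos φ₁ sin φ₂ − sin φ₁ cos φ₂ cos Δλ = 0.097292
θ = atan2(y, x) = -28.6738° → 331.3262° (mod 360°)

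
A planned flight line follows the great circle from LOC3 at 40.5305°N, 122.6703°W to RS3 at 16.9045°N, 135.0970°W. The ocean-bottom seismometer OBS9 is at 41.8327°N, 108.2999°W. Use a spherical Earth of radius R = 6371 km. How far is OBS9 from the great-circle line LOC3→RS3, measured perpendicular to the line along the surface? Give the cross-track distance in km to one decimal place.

δ₁₃ = central angle LOC3→OBS9 = 0.189903 rad  (haversine)
θ₁₃ = bearing LOC3→OBS9 = 78.425°,  θ₁₂ = bearing LOC3→RS3 = 208.063°
dₓₜ = R·arcsin(sin δ₁₃ · sin(θ₁₃ − θ₁₂)) = 6371·arcsin(0.18876·sin(-129.638°)) = -929.411 km
|dₓₜ| = 929.411 km

929.4 km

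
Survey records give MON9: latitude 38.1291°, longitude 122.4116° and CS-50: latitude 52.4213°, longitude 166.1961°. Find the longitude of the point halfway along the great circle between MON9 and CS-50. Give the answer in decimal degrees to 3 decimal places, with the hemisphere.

141.392°E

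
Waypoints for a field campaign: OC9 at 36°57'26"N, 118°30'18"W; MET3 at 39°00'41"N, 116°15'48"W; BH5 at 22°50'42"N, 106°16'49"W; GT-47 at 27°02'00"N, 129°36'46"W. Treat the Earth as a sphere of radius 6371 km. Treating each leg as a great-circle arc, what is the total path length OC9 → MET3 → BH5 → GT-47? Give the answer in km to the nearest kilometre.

4727 km

OC9: φ = +36.95722°, λ = -118.50500°
MET3: φ = +39.01139°, λ = -116.26333°
BH5: φ = +22.84500°, λ = -106.28028°
GT-47: φ = +27.03333°, λ = -129.61278°
OC9→MET3: c = 0.047286 rad, d = 301.26 km
MET3→BH5: c = 0.318790 rad, d = 2031.01 km
BH5→GT-47: c = 0.375839 rad, d = 2394.47 km
Total = 301.26 + 2031.01 + 2394.47 = 4726.74 km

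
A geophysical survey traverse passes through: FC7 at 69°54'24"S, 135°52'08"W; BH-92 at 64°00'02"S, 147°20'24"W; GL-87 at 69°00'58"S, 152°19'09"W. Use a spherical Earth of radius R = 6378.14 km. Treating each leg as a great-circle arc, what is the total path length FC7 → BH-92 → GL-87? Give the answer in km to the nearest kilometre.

FC7: φ = -69.90667°, λ = -135.86889°
BH-92: φ = -64.00056°, λ = -147.34000°
GL-87: φ = -69.01611°, λ = -152.31917°
FC7→BH-92: c = 0.129057 rad, d = 823.15 km
BH-92→GL-87: c = 0.094071 rad, d = 600.00 km
Total = 823.15 + 600.00 = 1423.14 km

1423 km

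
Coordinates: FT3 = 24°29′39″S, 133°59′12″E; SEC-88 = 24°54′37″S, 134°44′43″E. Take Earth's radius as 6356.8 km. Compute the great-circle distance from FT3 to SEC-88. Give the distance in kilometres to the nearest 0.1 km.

FT3: φ = -24.49417°, λ = +133.98667°
SEC-88: φ = -24.91028°, λ = +134.74528°
Δφ = -0.4161°,  Δλ = 0.7586°
a = sin²(Δφ/2) + cos φ₁ cos φ₂ sin²(Δλ/2) = 0.000049
c = 2·arcsin(√a) = 0.014051 rad = 0.8051°
d = R·c = 6356.8 × 0.014051 = 89.3 km

89.3 km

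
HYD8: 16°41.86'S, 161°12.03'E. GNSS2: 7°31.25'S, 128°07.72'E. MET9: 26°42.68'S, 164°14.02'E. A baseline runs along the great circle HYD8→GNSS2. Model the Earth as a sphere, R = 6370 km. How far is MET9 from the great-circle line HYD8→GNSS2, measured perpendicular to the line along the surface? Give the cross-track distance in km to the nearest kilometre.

HYD8: φ = -16.69767°, λ = +161.20050°
GNSS2: φ = -7.52083°, λ = +128.12867°
MET9: φ = -26.71133°, λ = +164.23367°
δ₁₃ = central angle HYD8→MET9 = 0.181535 rad  (haversine)
θ₁₃ = bearing HYD8→MET9 = 164.823°,  θ₁₂ = bearing HYD8→GNSS2 = 281.832°
dₓₜ = R·arcsin(sin δ₁₃ · sin(θ₁₃ − θ₁₂)) = 6370·arcsin(0.18054·sin(-117.009°)) = -1029.079 km
|dₓₜ| = 1029.079 km

1029 km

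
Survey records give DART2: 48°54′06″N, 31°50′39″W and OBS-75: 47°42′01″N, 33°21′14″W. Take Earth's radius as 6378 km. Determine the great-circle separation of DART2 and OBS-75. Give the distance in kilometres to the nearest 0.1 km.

DART2: φ = +48.90167°, λ = -31.84417°
OBS-75: φ = +47.70028°, λ = -33.35389°
Δφ = -1.2014°,  Δλ = -1.5097°
a = sin²(Δφ/2) + cos φ₁ cos φ₂ sin²(Δλ/2) = 0.000187
c = 2·arcsin(√a) = 0.027328 rad = 1.5658°
d = R·c = 6378 × 0.027328 = 174.3 km

174.3 km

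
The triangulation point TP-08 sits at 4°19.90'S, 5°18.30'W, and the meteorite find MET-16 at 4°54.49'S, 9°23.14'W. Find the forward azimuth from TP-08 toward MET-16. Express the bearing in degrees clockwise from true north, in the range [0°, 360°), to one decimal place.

TP-08: φ = -4.33167°, λ = -5.30500°
MET-16: φ = -4.90817°, λ = -9.38567°
Δλ = -4.0807°
y = sin Δλ · cos φ₂ = -0.070900
x = cos φ₁ sin φ₂ − sin φ₁ cos φ₂ cos Δλ = -0.010252
θ = atan2(y, x) = -98.2282° → 261.7718° (mod 360°)

261.8°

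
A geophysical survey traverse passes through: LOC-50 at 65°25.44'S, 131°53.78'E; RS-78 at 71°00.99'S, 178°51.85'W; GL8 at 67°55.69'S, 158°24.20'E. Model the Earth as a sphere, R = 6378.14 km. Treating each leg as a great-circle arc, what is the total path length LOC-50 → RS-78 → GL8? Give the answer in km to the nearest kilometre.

LOC-50: φ = -65.42400°, λ = +131.89633°
RS-78: φ = -71.01650°, λ = -178.86417°
GL8: φ = -67.92817°, λ = +158.40333°
LOC-50→RS-78: c = 0.323021 rad, d = 2060.28 km
RS-78→GL8: c = 0.148107 rad, d = 944.64 km
Total = 2060.28 + 944.64 = 3004.92 km

3005 km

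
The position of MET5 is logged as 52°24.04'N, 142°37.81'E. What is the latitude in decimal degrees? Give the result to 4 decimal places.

52.4007°N

52° + 24.04′/60 = 52 + 0.40067 = 52.4007°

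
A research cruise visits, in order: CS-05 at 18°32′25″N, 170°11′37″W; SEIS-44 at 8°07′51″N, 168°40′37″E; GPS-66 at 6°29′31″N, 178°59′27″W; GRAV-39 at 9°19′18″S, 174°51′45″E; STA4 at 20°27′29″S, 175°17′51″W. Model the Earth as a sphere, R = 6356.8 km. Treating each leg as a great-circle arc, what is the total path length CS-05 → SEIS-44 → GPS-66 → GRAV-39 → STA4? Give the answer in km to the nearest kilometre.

CS-05: φ = +18.54028°, λ = -170.19361°
SEIS-44: φ = +8.13083°, λ = +168.67694°
GPS-66: φ = +6.49194°, λ = -178.99083°
GRAV-39: φ = -9.32167°, λ = +174.86250°
STA4: φ = -20.45806°, λ = -175.29750°
CS-05→SEIS-44: c = 0.401591 rad, d = 2552.84 km
SEIS-44→GPS-66: c = 0.215381 rad, d = 1369.14 km
GPS-66→GRAV-39: c = 0.295980 rad, d = 1881.49 km
GRAV-39→STA4: c = 0.255374 rad, d = 1623.36 km
Total = 2552.84 + 1369.14 + 1881.49 + 1623.36 = 7426.82 km

7427 km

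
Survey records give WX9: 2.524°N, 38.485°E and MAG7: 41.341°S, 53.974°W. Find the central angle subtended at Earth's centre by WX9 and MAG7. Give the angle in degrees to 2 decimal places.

93.51°

Δφ = -43.8650°,  Δλ = -92.4590°
a = sin²(Δφ/2) + cos φ₁ cos φ₂ sin²(Δλ/2) = 0.530635
c = 2·arcsin(√a) = 1.632105 rad = 93.5127°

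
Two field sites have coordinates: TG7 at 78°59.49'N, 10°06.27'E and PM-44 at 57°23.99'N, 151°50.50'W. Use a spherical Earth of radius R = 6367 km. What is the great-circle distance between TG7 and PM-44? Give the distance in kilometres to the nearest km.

4799 km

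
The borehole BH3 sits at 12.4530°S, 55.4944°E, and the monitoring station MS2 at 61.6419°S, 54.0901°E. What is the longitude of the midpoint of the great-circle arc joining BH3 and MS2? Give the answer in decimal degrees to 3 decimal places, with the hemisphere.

Bx = cos φ₂ cos Δλ = 0.474838,  By = cos φ₂ sin Δλ = -0.011640
φₘ = atan2(sin φ₁ + sin φ₂, √((cos φ₁ + Bx)² + By²)) = -37.04927°
λₘ = λ₁ + atan2(By, cos φ₁ + Bx) = 55.03486°

55.035°E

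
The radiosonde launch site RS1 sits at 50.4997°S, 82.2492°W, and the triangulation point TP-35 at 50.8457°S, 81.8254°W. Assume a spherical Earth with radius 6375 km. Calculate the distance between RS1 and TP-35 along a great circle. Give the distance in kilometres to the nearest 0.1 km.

48.7 km

Δφ = -0.3460°,  Δλ = 0.4238°
a = sin²(Δφ/2) + cos φ₁ cos φ₂ sin²(Δλ/2) = 0.000015
c = 2·arcsin(√a) = 0.007645 rad = 0.4380°
d = R·c = 6375 × 0.007645 = 48.7 km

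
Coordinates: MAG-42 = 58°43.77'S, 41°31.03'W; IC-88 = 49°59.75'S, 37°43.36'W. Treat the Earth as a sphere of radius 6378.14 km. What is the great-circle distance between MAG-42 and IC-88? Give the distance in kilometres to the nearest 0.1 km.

1002.5 km

MAG-42: φ = -58.72950°, λ = -41.51717°
IC-88: φ = -49.99583°, λ = -37.72267°
Δφ = 8.7337°,  Δλ = 3.7945°
a = sin²(Δφ/2) + cos φ₁ cos φ₂ sin²(Δλ/2) = 0.006163
c = 2·arcsin(√a) = 0.157176 rad = 9.0055°
d = R·c = 6378.14 × 0.157176 = 1002.5 km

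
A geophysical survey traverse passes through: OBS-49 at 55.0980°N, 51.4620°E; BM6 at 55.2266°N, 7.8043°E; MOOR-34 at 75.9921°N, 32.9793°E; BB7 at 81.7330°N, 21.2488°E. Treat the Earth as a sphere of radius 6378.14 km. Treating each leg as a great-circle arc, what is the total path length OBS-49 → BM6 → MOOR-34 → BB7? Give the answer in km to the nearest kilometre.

OBS-49→BM6: c = 0.428091 rad, d = 2730.43 km
BM6→MOOR-34: c = 0.397773 rad, d = 2537.05 km
MOOR-34→BB7: c = 0.107219 rad, d = 683.86 km
Total = 2730.43 + 2537.05 + 683.86 = 5951.33 km

5951 km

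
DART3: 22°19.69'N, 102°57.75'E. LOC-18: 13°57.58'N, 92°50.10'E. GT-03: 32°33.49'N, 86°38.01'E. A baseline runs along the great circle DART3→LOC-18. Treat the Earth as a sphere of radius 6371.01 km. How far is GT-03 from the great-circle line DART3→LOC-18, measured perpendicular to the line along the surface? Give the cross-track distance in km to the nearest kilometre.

DART3: φ = +22.32817°, λ = +102.96250°
LOC-18: φ = +13.95967°, λ = +92.83500°
GT-03: φ = +32.55817°, λ = +86.63350°
δ₁₃ = central angle DART3→GT-03 = 0.308948 rad  (haversine)
θ₁₃ = bearing DART3→GT-03 = 308.798°,  θ₁₂ = bearing DART3→LOC-18 = 230.675°
dₓₜ = R·arcsin(sin δ₁₃ · sin(θ₁₃ − θ₁₂)) = 6371.01·arcsin(0.30406·sin(78.123°)) = 1924.824 km
|dₓₜ| = 1924.824 km

1925 km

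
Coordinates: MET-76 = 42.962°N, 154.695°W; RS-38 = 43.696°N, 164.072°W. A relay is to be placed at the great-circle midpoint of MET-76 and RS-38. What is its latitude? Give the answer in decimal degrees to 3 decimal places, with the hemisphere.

Bx = cos φ₂ cos Δλ = 0.713354,  By = cos φ₂ sin Δλ = -0.117801
φₘ = atan2(sin φ₁ + sin φ₂, √((cos φ₁ + Bx)² + By²)) = 43.42486°
λₘ = λ₁ + atan2(By, cos φ₁ + Bx) = -159.35511°

43.425°N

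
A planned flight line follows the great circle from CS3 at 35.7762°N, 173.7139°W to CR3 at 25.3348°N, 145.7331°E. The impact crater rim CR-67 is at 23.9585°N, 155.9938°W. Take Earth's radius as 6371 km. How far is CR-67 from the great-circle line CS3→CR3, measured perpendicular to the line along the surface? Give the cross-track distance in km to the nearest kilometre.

δ₁₃ = central angle CS3→CR-67 = 0.337371 rad  (haversine)
θ₁₃ = bearing CS3→CR-67 = 122.829°,  θ₁₂ = bearing CS3→CR3 = 264.719°
dₓₜ = R·arcsin(sin δ₁₃ · sin(θ₁₃ − θ₁₂)) = 6371·arcsin(0.33101·sin(-141.890°)) = -1310.747 km
|dₓₜ| = 1310.747 km

1311 km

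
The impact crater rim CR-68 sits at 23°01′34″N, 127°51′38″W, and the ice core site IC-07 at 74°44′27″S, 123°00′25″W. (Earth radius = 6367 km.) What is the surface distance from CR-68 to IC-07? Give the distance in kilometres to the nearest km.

10870 km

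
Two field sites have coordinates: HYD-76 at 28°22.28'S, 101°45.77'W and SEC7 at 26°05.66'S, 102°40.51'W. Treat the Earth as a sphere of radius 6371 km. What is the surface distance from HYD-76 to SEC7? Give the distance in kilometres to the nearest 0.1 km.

268.8 km

HYD-76: φ = -28.37133°, λ = -101.76283°
SEC7: φ = -26.09433°, λ = -102.67517°
Δφ = 2.2770°,  Δλ = -0.9123°
a = sin²(Δφ/2) + cos φ₁ cos φ₂ sin²(Δλ/2) = 0.000445
c = 2·arcsin(√a) = 0.042187 rad = 2.4172°
d = R·c = 6371 × 0.042187 = 268.8 km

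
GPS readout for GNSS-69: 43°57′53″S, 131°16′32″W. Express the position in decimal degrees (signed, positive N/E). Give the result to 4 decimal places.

lat: 43.9647° S → -43.9647°
lon: 131.2756° W → -131.2756°

-43.9647°, -131.2756°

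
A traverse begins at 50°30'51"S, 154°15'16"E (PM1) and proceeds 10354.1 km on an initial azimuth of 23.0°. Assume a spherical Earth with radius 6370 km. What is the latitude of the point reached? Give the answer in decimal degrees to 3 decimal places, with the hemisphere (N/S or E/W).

38.801°N

PM1: φ = -50.51417°, λ = +154.25444°
δ = d/R = 10354.1/6370 = 1.625447 rad
φ₂ = arcsin(sin φ₁ cos δ + cos φ₁ sin δ cos θ)
   = arcsin(-0.77178·-0.05462 + 0.63589·0.99851·0.92050) = 38.80128°
λ₂ = λ₁ + atan2(sin θ sin δ cos φ₁, cos δ − sin φ₁ sin φ₂) = -175.70431°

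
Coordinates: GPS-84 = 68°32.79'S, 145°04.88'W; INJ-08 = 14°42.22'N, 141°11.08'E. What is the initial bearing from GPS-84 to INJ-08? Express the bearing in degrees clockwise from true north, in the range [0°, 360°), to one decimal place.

290.4°

GPS-84: φ = -68.54650°, λ = -145.08133°
INJ-08: φ = +14.70367°, λ = +141.18467°
Δλ = -73.7340°
y = sin Δλ · cos φ₂ = -0.928534
x = cos φ₁ sin φ₂ − sin φ₁ cos φ₂ cos Δλ = 0.344987
θ = atan2(y, x) = -69.6180° → 290.3820° (mod 360°)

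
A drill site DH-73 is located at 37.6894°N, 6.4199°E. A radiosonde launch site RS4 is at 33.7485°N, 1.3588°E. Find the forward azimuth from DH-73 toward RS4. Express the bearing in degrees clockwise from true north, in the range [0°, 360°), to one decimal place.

Δλ = -5.0611°
y = sin Δλ · cos φ₂ = -0.073352
x = cos φ₁ sin φ₂ − sin φ₁ cos φ₂ cos Δλ = -0.066745
θ = atan2(y, x) = -132.3002° → 227.6998° (mod 360°)

227.7°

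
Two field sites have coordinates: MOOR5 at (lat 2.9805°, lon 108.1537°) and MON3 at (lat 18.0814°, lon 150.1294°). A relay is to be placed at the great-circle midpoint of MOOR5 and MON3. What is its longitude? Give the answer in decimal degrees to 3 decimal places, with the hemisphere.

Bx = cos φ₂ cos Δλ = 0.706715,  By = cos φ₂ sin Δλ = 0.635787
φₘ = atan2(sin φ₁ + sin φ₂, √((cos φ₁ + Bx)² + By²)) = 11.26025°
λₘ = λ₁ + atan2(By, cos φ₁ + Bx) = 128.59997°

128.600°E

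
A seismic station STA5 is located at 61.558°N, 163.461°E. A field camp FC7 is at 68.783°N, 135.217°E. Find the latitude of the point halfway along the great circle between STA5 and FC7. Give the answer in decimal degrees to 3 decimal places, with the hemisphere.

Bx = cos φ₂ cos Δλ = 0.318813,  By = cos φ₂ sin Δλ = -0.171262
φₘ = atan2(sin φ₁ + sin φ₂, √((cos φ₁ + Bx)² + By²)) = 65.82131°
λₘ = λ₁ + atan2(By, cos φ₁ + Bx) = 151.30516°

65.821°N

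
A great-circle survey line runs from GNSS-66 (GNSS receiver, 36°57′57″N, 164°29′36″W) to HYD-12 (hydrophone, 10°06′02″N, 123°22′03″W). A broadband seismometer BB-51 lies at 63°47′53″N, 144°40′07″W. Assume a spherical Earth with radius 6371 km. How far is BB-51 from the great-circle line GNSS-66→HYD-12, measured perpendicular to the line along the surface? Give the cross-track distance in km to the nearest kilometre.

3236 km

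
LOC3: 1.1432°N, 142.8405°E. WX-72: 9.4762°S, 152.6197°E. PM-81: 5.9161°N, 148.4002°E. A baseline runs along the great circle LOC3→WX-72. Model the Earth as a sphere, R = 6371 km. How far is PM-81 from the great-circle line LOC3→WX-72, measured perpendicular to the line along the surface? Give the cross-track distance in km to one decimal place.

δ₁₃ = central angle LOC3→PM-81 = 0.127726 rad  (haversine)
θ₁₃ = bearing LOC3→PM-81 = 49.160°,  θ₁₂ = bearing LOC3→WX-72 = 137.682°
dₓₜ = R·arcsin(sin δ₁₃ · sin(θ₁₃ − θ₁₂)) = 6371·arcsin(0.12738·sin(-88.522°)) = -813.471 km
|dₓₜ| = 813.471 km

813.5 km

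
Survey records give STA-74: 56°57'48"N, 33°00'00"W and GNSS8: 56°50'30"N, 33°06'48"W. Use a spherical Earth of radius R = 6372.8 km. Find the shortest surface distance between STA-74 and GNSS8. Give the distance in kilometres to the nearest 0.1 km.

STA-74: φ = +56.96333°, λ = -33.00000°
GNSS8: φ = +56.84167°, λ = -33.11333°
Δφ = -0.1217°,  Δλ = -0.1133°
a = sin²(Δφ/2) + cos φ₁ cos φ₂ sin²(Δλ/2) = 0.000001
c = 2·arcsin(√a) = 0.002382 rad = 0.1365°
d = R·c = 6372.8 × 0.002382 = 15.2 km

15.2 km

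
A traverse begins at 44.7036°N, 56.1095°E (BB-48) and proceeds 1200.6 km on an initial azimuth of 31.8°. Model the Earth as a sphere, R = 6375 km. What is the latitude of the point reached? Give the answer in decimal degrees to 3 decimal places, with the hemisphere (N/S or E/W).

δ = d/R = 1200.6/6375 = 0.188329 rad
φ₂ = arcsin(sin φ₁ cos δ + cos φ₁ sin δ cos θ)
   = arcsin(0.70344·0.98232 + 0.71076·0.18722·0.84989) = 53.52280°
λ₂ = λ₁ + atan2(sin θ sin δ cos φ₁, cos δ − sin φ₁ sin φ₂) = 65.66172°

53.523°N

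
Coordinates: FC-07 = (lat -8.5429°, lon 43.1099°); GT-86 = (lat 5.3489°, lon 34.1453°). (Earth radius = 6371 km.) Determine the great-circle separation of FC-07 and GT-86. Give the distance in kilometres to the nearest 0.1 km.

1836.9 km

Δφ = 13.8918°,  Δλ = -8.9646°
a = sin²(Δφ/2) + cos φ₁ cos φ₂ sin²(Δλ/2) = 0.020638
c = 2·arcsin(√a) = 0.288317 rad = 16.5193°
d = R·c = 6371 × 0.288317 = 1836.9 km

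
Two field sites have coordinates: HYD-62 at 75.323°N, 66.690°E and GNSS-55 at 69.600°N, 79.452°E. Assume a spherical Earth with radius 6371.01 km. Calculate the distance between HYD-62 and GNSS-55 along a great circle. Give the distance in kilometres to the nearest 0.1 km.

763.2 km

Δφ = -5.7230°,  Δλ = 12.7620°
a = sin²(Δφ/2) + cos φ₁ cos φ₂ sin²(Δλ/2) = 0.003583
c = 2·arcsin(√a) = 0.119789 rad = 6.8634°
d = R·c = 6371.01 × 0.119789 = 763.2 km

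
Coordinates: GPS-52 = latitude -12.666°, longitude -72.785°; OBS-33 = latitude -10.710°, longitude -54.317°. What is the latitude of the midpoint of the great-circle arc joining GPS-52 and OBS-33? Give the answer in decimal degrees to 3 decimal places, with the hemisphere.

11.837°S

Bx = cos φ₂ cos Δλ = 0.931978,  By = cos φ₂ sin Δλ = 0.311257
φₘ = atan2(sin φ₁ + sin φ₂, √((cos φ₁ + Bx)² + By²)) = -11.83715°
λₘ = λ₁ + atan2(By, cos φ₁ + Bx) = -63.51810°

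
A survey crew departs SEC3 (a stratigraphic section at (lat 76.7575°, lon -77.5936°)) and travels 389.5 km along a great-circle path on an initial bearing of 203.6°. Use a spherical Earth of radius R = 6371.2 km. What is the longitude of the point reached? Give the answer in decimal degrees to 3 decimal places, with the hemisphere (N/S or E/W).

82.531°W

δ = d/R = 389.5/6371.2 = 0.061134 rad
φ₂ = arcsin(sin φ₁ cos δ + cos φ₁ sin δ cos θ)
   = arcsin(0.97341·0.99813 + 0.22907·0.06110·-0.91636) = 73.48912°
λ₂ = λ₁ + atan2(sin θ sin δ cos φ₁, cos δ − sin φ₁ sin φ₂) = -82.53096°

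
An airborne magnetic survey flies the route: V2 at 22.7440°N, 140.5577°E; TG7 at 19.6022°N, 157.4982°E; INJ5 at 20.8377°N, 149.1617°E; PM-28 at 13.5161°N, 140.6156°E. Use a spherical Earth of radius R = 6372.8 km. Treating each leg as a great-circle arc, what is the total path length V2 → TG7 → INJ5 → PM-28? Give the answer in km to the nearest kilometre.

3890 km

V2→TG7: c = 0.280929 rad, d = 1790.31 km
TG7→INJ5: c = 0.138207 rad, d = 880.77 km
INJ5→PM-28: c = 0.191306 rad, d = 1219.16 km
Total = 1790.31 + 880.77 + 1219.16 = 3890.23 km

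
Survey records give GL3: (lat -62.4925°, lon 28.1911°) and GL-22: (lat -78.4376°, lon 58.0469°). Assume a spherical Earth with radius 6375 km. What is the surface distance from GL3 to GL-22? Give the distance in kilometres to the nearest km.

2040 km

Δφ = -15.9451°,  Δλ = 29.8558°
a = sin²(Δφ/2) + cos φ₁ cos φ₂ sin²(Δλ/2) = 0.025380
c = 2·arcsin(√a) = 0.319988 rad = 18.3340°
d = R·c = 6375 × 0.319988 = 2039.9 km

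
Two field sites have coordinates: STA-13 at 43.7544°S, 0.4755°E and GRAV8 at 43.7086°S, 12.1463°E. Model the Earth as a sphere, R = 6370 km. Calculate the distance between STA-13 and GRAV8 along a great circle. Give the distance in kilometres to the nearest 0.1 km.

Δφ = 0.0458°,  Δλ = 11.6708°
a = sin²(Δφ/2) + cos φ₁ cos φ₂ sin²(Δλ/2) = 0.005397
c = 2·arcsin(√a) = 0.147067 rad = 8.4263°
d = R·c = 6370 × 0.147067 = 936.8 km

936.8 km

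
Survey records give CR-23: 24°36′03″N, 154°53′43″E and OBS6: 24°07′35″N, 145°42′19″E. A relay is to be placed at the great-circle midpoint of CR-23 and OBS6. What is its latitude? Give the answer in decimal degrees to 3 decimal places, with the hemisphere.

24.433°N

CR-23: φ = +24.60083°, λ = +154.89528°
OBS6: φ = +24.12639°, λ = +145.70528°
Bx = cos φ₂ cos Δλ = 0.900931,  By = cos φ₂ sin Δλ = -0.145758
φₘ = atan2(sin φ₁ + sin φ₂, √((cos φ₁ + Bx)² + By²)) = 24.43300°
λₘ = λ₁ + atan2(By, cos φ₁ + Bx) = 150.29164°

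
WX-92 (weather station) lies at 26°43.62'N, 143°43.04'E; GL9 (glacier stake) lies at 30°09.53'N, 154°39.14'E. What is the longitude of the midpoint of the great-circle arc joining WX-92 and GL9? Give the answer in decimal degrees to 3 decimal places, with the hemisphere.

149.096°E

WX-92: φ = +26.72700°, λ = +143.71733°
GL9: φ = +30.15883°, λ = +154.65233°
Bx = cos φ₂ cos Δλ = 0.848937,  By = cos φ₂ sin Δλ = 0.164017
φₘ = atan2(sin φ₁ + sin φ₂, √((cos φ₁ + Bx)² + By²)) = 28.55244°
λₘ = λ₁ + atan2(By, cos φ₁ + Bx) = 149.09584°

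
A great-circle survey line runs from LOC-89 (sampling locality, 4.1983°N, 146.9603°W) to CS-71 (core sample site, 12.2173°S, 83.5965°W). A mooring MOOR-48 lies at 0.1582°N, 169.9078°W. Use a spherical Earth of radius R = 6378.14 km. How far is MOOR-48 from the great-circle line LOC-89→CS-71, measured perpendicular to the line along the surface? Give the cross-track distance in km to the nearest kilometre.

1069 km

δ₁₃ = central angle LOC-89→MOOR-48 = 0.406298 rad  (haversine)
θ₁₃ = bearing LOC-89→MOOR-48 = 260.583°,  θ₁₂ = bearing LOC-89→CS-71 = 105.552°
dₓₜ = R·arcsin(sin δ₁₃ · sin(θ₁₃ − θ₁₂)) = 6378.14·arcsin(0.39521·sin(155.032°)) = 1069.040 km
|dₓₜ| = 1069.040 km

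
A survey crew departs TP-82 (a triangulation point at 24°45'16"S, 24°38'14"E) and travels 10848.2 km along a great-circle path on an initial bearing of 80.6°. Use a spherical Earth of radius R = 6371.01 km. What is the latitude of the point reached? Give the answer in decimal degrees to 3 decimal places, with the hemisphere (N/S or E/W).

11.661°N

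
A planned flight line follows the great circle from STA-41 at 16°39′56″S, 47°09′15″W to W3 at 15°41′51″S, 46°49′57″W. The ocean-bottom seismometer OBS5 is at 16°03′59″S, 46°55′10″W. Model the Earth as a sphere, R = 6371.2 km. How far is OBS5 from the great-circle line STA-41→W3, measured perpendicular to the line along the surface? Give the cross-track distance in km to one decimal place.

STA-41: φ = -16.66556°, λ = -47.15417°
W3: φ = -15.69750°, λ = -46.83250°
OBS5: φ = -16.06639°, λ = -46.91944°
δ₁₃ = central angle STA-41→OBS5 = 0.011172 rad  (haversine)
θ₁₃ = bearing STA-41→OBS5 = 20.633°,  θ₁₂ = bearing STA-41→W3 = 17.744°
dₓₜ = R·arcsin(sin δ₁₃ · sin(θ₁₃ − θ₁₂)) = 6371.2·arcsin(0.01117·sin(2.889°)) = 3.588 km
|dₓₜ| = 3.588 km

3.6 km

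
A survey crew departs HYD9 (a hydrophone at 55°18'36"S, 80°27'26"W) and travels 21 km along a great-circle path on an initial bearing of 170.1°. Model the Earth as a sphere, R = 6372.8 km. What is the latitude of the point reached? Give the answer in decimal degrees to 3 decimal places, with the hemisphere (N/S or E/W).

HYD9: φ = -55.31000°, λ = -80.45722°
δ = d/R = 21/6372.8 = 0.003295 rad
φ₂ = arcsin(sin φ₁ cos δ + cos φ₁ sin δ cos θ)
   = arcsin(-0.82224·0.99999 + 0.56914·0.00330·-0.98511) = -55.49598°
λ₂ = λ₁ + atan2(sin θ sin δ cos φ₁, cos δ − sin φ₁ sin φ₂) = -80.39992°

55.496°S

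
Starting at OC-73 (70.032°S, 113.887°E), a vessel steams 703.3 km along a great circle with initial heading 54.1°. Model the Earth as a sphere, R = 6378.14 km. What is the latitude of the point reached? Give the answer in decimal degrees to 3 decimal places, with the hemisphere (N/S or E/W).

65.803°S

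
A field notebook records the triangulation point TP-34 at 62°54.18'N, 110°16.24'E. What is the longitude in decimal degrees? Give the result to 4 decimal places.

110.2707°E

110° + 16.24′/60 = 110 + 0.27067 = 110.2707°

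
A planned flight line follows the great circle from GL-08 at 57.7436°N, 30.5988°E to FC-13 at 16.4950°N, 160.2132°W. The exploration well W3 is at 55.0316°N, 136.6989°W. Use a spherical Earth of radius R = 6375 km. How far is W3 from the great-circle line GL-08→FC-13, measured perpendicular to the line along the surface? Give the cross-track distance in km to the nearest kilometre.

δ₁₃ = central angle GL-08→W3 = 1.165161 rad  (haversine)
θ₁₃ = bearing GL-08→W3 = 352.117°,  θ₁₂ = bearing GL-08→FC-13 = 10.743°
dₓₜ = R·arcsin(sin δ₁₃ · sin(θ₁₃ − θ₁₂)) = 6375·arcsin(0.91885·sin(341.374°)) = -1898.849 km
|dₓₜ| = 1898.849 km

1899 km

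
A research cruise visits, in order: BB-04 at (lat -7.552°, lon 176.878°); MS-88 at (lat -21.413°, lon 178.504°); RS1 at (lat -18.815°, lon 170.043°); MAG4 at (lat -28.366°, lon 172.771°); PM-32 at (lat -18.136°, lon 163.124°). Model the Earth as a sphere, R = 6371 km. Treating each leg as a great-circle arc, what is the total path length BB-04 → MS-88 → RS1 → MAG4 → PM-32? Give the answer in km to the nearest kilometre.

5082 km

BB-04→MS-88: c = 0.243466 rad, d = 1551.12 km
MS-88→RS1: c = 0.145861 rad, d = 929.28 km
RS1→MAG4: c = 0.172292 rad, d = 1097.67 km
MAG4→PM-32: c = 0.236014 rad, d = 1503.65 km
Total = 1551.12 + 929.28 + 1097.67 + 1503.65 = 5081.72 km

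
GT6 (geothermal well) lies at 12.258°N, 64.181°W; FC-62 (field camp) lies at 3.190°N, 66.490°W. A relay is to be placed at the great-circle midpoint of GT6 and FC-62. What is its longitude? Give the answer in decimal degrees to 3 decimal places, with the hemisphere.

Bx = cos φ₂ cos Δλ = 0.997640,  By = cos φ₂ sin Δλ = -0.040226
φₘ = atan2(sin φ₁ + sin φ₂, √((cos φ₁ + Bx)² + By²)) = 7.72555°
λₘ = λ₁ + atan2(By, cos φ₁ + Bx) = -65.34792°

65.348°W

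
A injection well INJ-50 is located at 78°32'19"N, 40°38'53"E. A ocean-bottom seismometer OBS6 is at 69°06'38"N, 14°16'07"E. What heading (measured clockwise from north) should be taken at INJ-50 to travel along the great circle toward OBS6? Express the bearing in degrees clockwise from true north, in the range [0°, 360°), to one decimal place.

INJ-50: φ = +78.53861°, λ = +40.64806°
OBS6: φ = +69.11056°, λ = +14.26861°
Δλ = -26.3794°
y = sin Δλ · cos φ₂ = -0.158427
x = cos φ₁ sin φ₂ − sin φ₁ cos φ₂ cos Δλ = -0.127421
θ = atan2(y, x) = -128.8092° → 231.1908° (mod 360°)

231.2°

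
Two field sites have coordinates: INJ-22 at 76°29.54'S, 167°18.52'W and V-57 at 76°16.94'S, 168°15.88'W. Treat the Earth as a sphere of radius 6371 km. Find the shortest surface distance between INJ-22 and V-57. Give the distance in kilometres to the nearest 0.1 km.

34.2 km

INJ-22: φ = -76.49233°, λ = -167.30867°
V-57: φ = -76.28233°, λ = -168.26467°
Δφ = 0.2100°,  Δλ = -0.9560°
a = sin²(Δφ/2) + cos φ₁ cos φ₂ sin²(Δλ/2) = 0.000007
c = 2·arcsin(√a) = 0.005372 rad = 0.3078°
d = R·c = 6371 × 0.005372 = 34.2 km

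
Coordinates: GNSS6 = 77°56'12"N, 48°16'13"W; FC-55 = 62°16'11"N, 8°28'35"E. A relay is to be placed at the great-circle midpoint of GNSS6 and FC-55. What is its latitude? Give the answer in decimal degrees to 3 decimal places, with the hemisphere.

GNSS6: φ = +77.93667°, λ = -48.27028°
FC-55: φ = +62.26972°, λ = +8.47639°
Bx = cos φ₂ cos Δλ = 0.255149,  By = cos φ₂ sin Δλ = 0.389117
φₘ = atan2(sin φ₁ + sin φ₂, √((cos φ₁ + Bx)² + By²)) = 71.99092°
λₘ = λ₁ + atan2(By, cos φ₁ + Bx) = -8.29519°

71.991°N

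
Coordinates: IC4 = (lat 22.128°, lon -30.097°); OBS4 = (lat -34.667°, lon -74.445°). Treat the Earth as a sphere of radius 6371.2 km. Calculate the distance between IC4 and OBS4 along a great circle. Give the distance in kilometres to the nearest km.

7861 km

Δφ = -56.7950°,  Δλ = -44.3480°
a = sin²(Δφ/2) + cos φ₁ cos φ₂ sin²(Δλ/2) = 0.334711
c = 2·arcsin(√a) = 1.233880 rad = 70.6961°
d = R·c = 6371.2 × 1.233880 = 7861.3 km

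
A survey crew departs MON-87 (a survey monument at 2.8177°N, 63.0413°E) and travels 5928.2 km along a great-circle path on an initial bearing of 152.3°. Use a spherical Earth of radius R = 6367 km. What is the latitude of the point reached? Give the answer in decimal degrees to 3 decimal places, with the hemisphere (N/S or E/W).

42.853°S

δ = d/R = 5928.2/6367 = 0.931082 rad
φ₂ = arcsin(sin φ₁ cos δ + cos φ₁ sin δ cos θ)
   = arcsin(0.04916·0.59697 + 0.99879·0.80227·-0.88539) = -42.85278°
λ₂ = λ₁ + atan2(sin θ sin δ cos φ₁, cos δ − sin φ₁ sin φ₂) = 93.61833°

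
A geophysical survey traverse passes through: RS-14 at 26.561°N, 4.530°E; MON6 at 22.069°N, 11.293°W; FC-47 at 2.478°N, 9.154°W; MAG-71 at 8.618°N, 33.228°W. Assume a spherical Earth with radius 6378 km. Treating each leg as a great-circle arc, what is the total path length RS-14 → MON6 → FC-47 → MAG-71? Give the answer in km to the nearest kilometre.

RS-14→MON6: c = 0.263366 rad, d = 1679.75 km
MON6→FC-47: c = 0.343846 rad, d = 2193.05 km
FC-47→MAG-71: c = 0.431486 rad, d = 2752.02 km
Total = 1679.75 + 2193.05 + 2752.02 = 6624.82 km

6625 km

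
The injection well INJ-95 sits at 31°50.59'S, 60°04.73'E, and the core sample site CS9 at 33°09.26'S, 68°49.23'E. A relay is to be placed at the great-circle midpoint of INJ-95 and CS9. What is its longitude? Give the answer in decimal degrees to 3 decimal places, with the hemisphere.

INJ-95: φ = -31.84317°, λ = +60.07883°
CS9: φ = -33.15433°, λ = +68.82050°
Bx = cos φ₂ cos Δλ = 0.827475,  By = cos φ₂ sin Δλ = 0.127237
φₘ = atan2(sin φ₁ + sin φ₂, √((cos φ₁ + Bx)² + By²)) = -32.57441°
λₘ = λ₁ + atan2(By, cos φ₁ + Bx) = 64.41774°

64.418°E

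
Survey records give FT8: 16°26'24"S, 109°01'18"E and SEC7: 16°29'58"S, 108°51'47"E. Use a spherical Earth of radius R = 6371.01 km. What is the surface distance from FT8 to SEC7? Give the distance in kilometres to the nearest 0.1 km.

18.2 km

FT8: φ = -16.44000°, λ = +109.02167°
SEC7: φ = -16.49944°, λ = +108.86306°
Δφ = -0.0594°,  Δλ = -0.1586°
a = sin²(Δφ/2) + cos φ₁ cos φ₂ sin²(Δλ/2) = 0.000002
c = 2·arcsin(√a) = 0.002850 rad = 0.1633°
d = R·c = 6371.01 × 0.002850 = 18.2 km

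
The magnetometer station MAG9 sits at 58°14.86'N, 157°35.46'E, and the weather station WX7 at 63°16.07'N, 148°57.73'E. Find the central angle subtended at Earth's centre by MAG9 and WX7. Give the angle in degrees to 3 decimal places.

6.544°

MAG9: φ = +58.24767°, λ = +157.59100°
WX7: φ = +63.26783°, λ = +148.96217°
Δφ = 5.0202°,  Δλ = -8.6288°
a = sin²(Δφ/2) + cos φ₁ cos φ₂ sin²(Δλ/2) = 0.003258
c = 2·arcsin(√a) = 0.114215 rad = 6.5440°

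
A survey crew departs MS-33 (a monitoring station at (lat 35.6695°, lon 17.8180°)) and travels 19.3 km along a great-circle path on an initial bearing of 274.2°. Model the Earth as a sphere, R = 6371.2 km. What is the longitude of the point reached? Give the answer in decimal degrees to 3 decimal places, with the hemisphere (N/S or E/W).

17.605°E

δ = d/R = 19.3/6371.2 = 0.003029 rad
φ₂ = arcsin(sin φ₁ cos δ + cos φ₁ sin δ cos θ)
   = arcsin(0.58311·1.00000 + 0.81239·0.00303·0.07324) = 35.68202°
λ₂ = λ₁ + atan2(sin θ sin δ cos φ₁, cos δ − sin φ₁ sin φ₂) = 17.60490°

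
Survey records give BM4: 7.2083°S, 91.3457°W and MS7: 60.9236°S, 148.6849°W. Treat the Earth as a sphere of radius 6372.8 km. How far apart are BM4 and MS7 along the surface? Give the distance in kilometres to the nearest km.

Δφ = -53.7153°,  Δλ = -57.3392°
a = sin²(Δφ/2) + cos φ₁ cos φ₂ sin²(Δλ/2) = 0.315073
c = 2·arcsin(√a) = 1.191944 rad = 68.2934°
d = R·c = 6372.8 × 1.191944 = 7596.0 km

7596 km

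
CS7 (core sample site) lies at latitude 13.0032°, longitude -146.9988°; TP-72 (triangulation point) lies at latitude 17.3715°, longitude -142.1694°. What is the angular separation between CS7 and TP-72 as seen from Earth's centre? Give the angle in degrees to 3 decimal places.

Δφ = 4.3683°,  Δλ = 4.8294°
a = sin²(Δφ/2) + cos φ₁ cos φ₂ sin²(Δλ/2) = 0.003103
c = 2·arcsin(√a) = 0.111470 rad = 6.3868°

6.387°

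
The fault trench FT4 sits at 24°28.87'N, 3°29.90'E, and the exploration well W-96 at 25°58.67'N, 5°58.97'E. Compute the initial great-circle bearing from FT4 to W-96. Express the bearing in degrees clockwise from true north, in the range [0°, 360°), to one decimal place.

FT4: φ = +24.48117°, λ = +3.49833°
W-96: φ = +25.97783°, λ = +5.98283°
Δλ = 2.4845°
y = sin Δλ · cos φ₂ = 0.038969
x = cos φ₁ sin φ₂ − sin φ₁ cos φ₂ cos Δλ = 0.026469
θ = atan2(y, x) = 55.8146° → 55.8146° (mod 360°)

55.8°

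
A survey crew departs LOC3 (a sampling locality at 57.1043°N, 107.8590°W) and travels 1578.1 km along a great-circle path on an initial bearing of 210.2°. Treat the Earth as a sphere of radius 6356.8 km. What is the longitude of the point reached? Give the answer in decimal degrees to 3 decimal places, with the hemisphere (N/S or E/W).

δ = d/R = 1578.1/6356.8 = 0.248254 rad
φ₂ = arcsin(sin φ₁ cos δ + cos φ₁ sin δ cos θ)
   = arcsin(0.83966·0.96934 + 0.54311·0.24571·-0.86427) = 44.31340°
λ₂ = λ₁ + atan2(sin θ sin δ cos φ₁, cos δ − sin φ₁ sin φ₂) = -117.80595°

117.806°W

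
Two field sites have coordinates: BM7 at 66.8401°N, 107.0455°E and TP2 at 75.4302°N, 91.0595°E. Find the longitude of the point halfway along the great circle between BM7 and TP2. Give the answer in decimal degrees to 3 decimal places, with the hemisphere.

Bx = cos φ₂ cos Δλ = 0.241831,  By = cos φ₂ sin Δλ = -0.069280
φₘ = atan2(sin φ₁ + sin φ₂, √((cos φ₁ + Bx)² + By²)) = 71.29735°
λₘ = λ₁ + atan2(By, cos φ₁ + Bx) = 100.82028°

100.820°E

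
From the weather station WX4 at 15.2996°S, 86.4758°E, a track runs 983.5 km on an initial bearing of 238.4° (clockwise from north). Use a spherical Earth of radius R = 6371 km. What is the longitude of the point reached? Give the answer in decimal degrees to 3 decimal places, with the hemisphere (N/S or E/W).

δ = d/R = 983.5/6371 = 0.154371 rad
φ₂ = arcsin(sin φ₁ cos δ + cos φ₁ sin δ cos θ)
   = arcsin(-0.26387·0.98811 + 0.96456·0.15376·-0.52399) = -19.78190°
λ₂ = λ₁ + atan2(sin θ sin δ cos φ₁, cos δ − sin φ₁ sin φ₂) = 78.47577°

78.476°E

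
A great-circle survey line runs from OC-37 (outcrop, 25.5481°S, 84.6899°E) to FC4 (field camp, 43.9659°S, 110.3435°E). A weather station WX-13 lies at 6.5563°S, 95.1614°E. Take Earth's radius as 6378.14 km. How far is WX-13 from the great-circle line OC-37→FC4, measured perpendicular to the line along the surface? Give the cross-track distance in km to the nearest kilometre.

δ₁₃ = central angle OC-37→WX-13 = 0.374646 rad  (haversine)
θ₁₃ = bearing OC-37→WX-13 = 29.565°,  θ₁₂ = bearing OC-37→FC4 = 138.039°
dₓₜ = R·arcsin(sin δ₁₃ · sin(θ₁₃ − θ₁₂)) = 6378.14·arcsin(0.36594·sin(-108.474°)) = -2260.799 km
|dₓₜ| = 2260.799 km

2261 km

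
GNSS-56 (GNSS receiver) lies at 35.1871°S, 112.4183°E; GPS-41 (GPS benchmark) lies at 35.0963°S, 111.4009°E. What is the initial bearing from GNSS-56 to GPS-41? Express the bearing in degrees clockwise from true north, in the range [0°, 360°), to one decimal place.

Δλ = -1.0174°
y = sin Δλ · cos φ₂ = -0.014528
x = cos φ₁ sin φ₂ − sin φ₁ cos φ₂ cos Δλ = 0.001510
θ = atan2(y, x) = -84.0644° → 275.9356° (mod 360°)

275.9°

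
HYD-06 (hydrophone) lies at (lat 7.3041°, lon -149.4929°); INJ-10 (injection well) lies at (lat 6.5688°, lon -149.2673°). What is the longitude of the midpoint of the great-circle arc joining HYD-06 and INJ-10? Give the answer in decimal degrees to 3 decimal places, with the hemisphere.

149.380°W

Bx = cos φ₂ cos Δλ = 0.993428,  By = cos φ₂ sin Δλ = 0.003912
φₘ = atan2(sin φ₁ + sin φ₂, √((cos φ₁ + Bx)² + By²)) = 6.93646°
λₘ = λ₁ + atan2(By, cos φ₁ + Bx) = -149.38001°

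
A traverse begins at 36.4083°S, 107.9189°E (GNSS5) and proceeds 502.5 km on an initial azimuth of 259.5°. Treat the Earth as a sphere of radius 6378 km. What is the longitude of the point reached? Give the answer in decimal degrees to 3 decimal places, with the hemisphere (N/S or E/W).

102.351°E

δ = d/R = 502.5/6378 = 0.078786 rad
φ₂ = arcsin(sin φ₁ cos δ + cos φ₁ sin δ cos θ)
   = arcsin(-0.59354·0.99690 + 0.80481·0.07870·-0.18224) = -37.10212°
λ₂ = λ₁ + atan2(sin θ sin δ cos φ₁, cos δ − sin φ₁ sin φ₂) = 102.35076°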